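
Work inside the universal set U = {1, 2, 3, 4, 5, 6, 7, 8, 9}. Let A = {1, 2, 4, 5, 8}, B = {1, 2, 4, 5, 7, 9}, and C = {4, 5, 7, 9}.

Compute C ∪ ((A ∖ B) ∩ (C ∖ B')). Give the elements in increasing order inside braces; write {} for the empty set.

{4, 5, 7, 9}

A ∖ B = {8}
B' = {3, 6, 8}
C ∖ B' = {4, 5, 7, 9}
(A ∖ B) ∩ (C ∖ B') = {}
C ∪ ((A ∖ B) ∩ (C ∖ B')) = {4, 5, 7, 9}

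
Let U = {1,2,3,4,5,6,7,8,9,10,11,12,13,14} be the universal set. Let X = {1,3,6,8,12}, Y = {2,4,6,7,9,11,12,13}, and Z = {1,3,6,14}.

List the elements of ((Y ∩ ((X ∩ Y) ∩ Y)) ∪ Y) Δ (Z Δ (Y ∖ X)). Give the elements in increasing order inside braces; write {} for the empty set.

X ∩ Y = {6,12}
(X ∩ Y) ∩ Y = {6,12}
Y ∩ ((X ∩ Y) ∩ Y) = {6,12}
(Y ∩ ((X ∩ Y) ∩ Y)) ∪ Y = {2,4,6,7,9,11,12,13}
Y ∖ X = {2,4,7,9,11,13}
Z Δ (Y ∖ X) = {1,2,3,4,6,7,9,11,13,14}
((Y ∩ ((X ∩ Y) ∩ Y)) ∪ Y) Δ (Z Δ (Y ∖ X)) = {1,3,12,14}

{1,3,12,14}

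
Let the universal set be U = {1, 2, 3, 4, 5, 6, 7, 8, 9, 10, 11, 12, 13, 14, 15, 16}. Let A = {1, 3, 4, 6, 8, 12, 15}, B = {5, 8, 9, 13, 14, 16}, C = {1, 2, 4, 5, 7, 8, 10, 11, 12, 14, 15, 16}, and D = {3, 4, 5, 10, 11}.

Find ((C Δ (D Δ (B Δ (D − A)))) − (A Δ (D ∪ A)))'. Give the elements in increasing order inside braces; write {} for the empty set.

{4, 5, 6, 8, 10, 11, 14, 16}

D − A = {5, 10, 11}
B Δ (D − A) = {8, 9, 10, 11, 13, 14, 16}
D Δ (B Δ (D − A)) = {3, 4, 5, 8, 9, 13, 14, 16}
C Δ (D Δ (B Δ (D − A))) = {1, 2, 3, 7, 9, 10, 11, 12, 13, 15}
D ∪ A = {1, 3, 4, 5, 6, 8, 10, 11, 12, 15}
A Δ (D ∪ A) = {5, 10, 11}
(C Δ (D Δ (B Δ (D − A)))) − (A Δ (D ∪ A)) = {1, 2, 3, 7, 9, 12, 13, 15}
((C Δ (D Δ (B Δ (D − A)))) − (A Δ (D ∪ A)))' = {4, 5, 6, 8, 10, 11, 14, 16}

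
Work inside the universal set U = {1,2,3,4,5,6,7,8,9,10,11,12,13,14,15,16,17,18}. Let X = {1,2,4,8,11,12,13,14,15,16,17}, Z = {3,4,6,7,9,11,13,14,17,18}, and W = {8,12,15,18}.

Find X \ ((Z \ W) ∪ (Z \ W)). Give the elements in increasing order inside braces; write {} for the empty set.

Z \ W = {3,4,6,7,9,11,13,14,17}
(Z \ W) ∪ (Z \ W) = {3,4,6,7,9,11,13,14,17}
X \ ((Z \ W) ∪ (Z \ W)) = {1,2,8,12,15,16}

{1,2,8,12,15,16}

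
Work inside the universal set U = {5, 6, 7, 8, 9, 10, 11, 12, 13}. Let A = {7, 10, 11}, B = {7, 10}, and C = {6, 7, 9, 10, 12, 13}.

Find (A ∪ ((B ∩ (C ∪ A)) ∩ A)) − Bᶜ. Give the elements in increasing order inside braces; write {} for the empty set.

{7, 10}

C ∪ A = {6, 7, 9, 10, 11, 12, 13}
B ∩ (C ∪ A) = {7, 10}
(B ∩ (C ∪ A)) ∩ A = {7, 10}
A ∪ ((B ∩ (C ∪ A)) ∩ A) = {7, 10, 11}
Bᶜ = {5, 6, 8, 9, 11, 12, 13}
(A ∪ ((B ∩ (C ∪ A)) ∩ A)) − Bᶜ = {7, 10}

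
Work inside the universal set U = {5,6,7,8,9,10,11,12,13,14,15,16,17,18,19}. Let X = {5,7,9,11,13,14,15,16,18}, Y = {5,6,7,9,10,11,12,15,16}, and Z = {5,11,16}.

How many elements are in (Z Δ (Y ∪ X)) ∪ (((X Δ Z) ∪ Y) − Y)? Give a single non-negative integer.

Y ∪ X = {5,6,7,9,10,11,12,13,14,15,16,18}
Z Δ (Y ∪ X) = {6,7,9,10,12,13,14,15,18}
X Δ Z = {7,9,13,14,15,18}
(X Δ Z) ∪ Y = {5,6,7,9,10,11,12,13,14,15,16,18}
((X Δ Z) ∪ Y) − Y = {13,14,18}
(Z Δ (Y ∪ X)) ∪ (((X Δ Z) ∪ Y) − Y) = {6,7,9,10,12,13,14,15,18}
|(Z Δ (Y ∪ X)) ∪ (((X Δ Z) ∪ Y) − Y)| = 9

9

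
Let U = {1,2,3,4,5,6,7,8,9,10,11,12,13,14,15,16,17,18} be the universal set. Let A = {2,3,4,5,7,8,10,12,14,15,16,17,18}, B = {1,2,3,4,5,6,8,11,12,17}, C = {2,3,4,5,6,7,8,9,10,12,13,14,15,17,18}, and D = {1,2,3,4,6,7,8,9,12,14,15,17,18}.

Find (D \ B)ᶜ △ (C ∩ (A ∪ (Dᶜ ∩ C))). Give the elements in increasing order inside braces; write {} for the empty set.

{1,6,7,11,14,15,16,18}

D \ B = {7,9,14,15,18}
(D \ B)ᶜ = {1,2,3,4,5,6,8,10,11,12,13,16,17}
Dᶜ = {5,10,11,13,16}
Dᶜ ∩ C = {5,10,13}
A ∪ (Dᶜ ∩ C) = {2,3,4,5,7,8,10,12,13,14,15,16,17,18}
C ∩ (A ∪ (Dᶜ ∩ C)) = {2,3,4,5,7,8,10,12,13,14,15,17,18}
(D \ B)ᶜ △ (C ∩ (A ∪ (Dᶜ ∩ C))) = {1,6,7,11,14,15,16,18}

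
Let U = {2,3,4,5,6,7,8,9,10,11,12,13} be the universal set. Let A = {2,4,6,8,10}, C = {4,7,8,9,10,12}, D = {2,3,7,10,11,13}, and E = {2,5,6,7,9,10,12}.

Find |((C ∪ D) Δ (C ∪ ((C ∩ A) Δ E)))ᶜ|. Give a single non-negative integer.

7

C ∪ D = {2,3,4,7,8,9,10,11,12,13}
C ∩ A = {4,8,10}
(C ∩ A) Δ E = {2,4,5,6,7,8,9,12}
C ∪ ((C ∩ A) Δ E) = {2,4,5,6,7,8,9,10,12}
(C ∪ D) Δ (C ∪ ((C ∩ A) Δ E)) = {3,5,6,11,13}
((C ∪ D) Δ (C ∪ ((C ∩ A) Δ E)))ᶜ = {2,4,7,8,9,10,12}
|((C ∪ D) Δ (C ∪ ((C ∩ A) Δ E)))ᶜ| = 7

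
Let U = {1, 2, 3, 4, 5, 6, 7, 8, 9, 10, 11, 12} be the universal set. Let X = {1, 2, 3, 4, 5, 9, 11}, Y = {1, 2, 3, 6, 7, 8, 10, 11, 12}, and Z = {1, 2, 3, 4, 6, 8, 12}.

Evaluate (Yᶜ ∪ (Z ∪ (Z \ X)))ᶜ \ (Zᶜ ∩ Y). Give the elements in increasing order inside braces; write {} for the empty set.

Yᶜ = {4, 5, 9}
Z \ X = {6, 8, 12}
Z ∪ (Z \ X) = {1, 2, 3, 4, 6, 8, 12}
Yᶜ ∪ (Z ∪ (Z \ X)) = {1, 2, 3, 4, 5, 6, 8, 9, 12}
(Yᶜ ∪ (Z ∪ (Z \ X)))ᶜ = {7, 10, 11}
Zᶜ = {5, 7, 9, 10, 11}
Zᶜ ∩ Y = {7, 10, 11}
(Yᶜ ∪ (Z ∪ (Z \ X)))ᶜ \ (Zᶜ ∩ Y) = {}

{}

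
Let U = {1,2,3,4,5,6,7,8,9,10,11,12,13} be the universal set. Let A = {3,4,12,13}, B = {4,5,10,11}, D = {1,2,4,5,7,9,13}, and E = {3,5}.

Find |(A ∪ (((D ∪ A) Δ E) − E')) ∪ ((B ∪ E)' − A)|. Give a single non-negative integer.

D ∪ A = {1,2,3,4,5,7,9,12,13}
(D ∪ A) Δ E = {1,2,4,7,9,12,13}
E' = {1,2,4,6,7,8,9,10,11,12,13}
((D ∪ A) Δ E) − E' = {}
A ∪ (((D ∪ A) Δ E) − E') = {3,4,12,13}
B ∪ E = {3,4,5,10,11}
(B ∪ E)' = {1,2,6,7,8,9,12,13}
(B ∪ E)' − A = {1,2,6,7,8,9}
(A ∪ (((D ∪ A) Δ E) − E')) ∪ ((B ∪ E)' − A) = {1,2,3,4,6,7,8,9,12,13}
|(A ∪ (((D ∪ A) Δ E) − E')) ∪ ((B ∪ E)' − A)| = 10

10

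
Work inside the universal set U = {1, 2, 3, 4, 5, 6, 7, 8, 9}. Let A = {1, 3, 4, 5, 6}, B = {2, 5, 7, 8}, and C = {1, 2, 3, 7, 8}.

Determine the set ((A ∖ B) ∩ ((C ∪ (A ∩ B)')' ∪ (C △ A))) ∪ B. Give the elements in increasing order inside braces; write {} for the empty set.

A ∖ B = {1, 3, 4, 6}
A ∩ B = {5}
(A ∩ B)' = {1, 2, 3, 4, 6, 7, 8, 9}
C ∪ (A ∩ B)' = {1, 2, 3, 4, 6, 7, 8, 9}
(C ∪ (A ∩ B)')' = {5}
C △ A = {2, 4, 5, 6, 7, 8}
(C ∪ (A ∩ B)')' ∪ (C △ A) = {2, 4, 5, 6, 7, 8}
(A ∖ B) ∩ ((C ∪ (A ∩ B)')' ∪ (C △ A)) = {4, 6}
((A ∖ B) ∩ ((C ∪ (A ∩ B)')' ∪ (C △ A))) ∪ B = {2, 4, 5, 6, 7, 8}

{2, 4, 5, 6, 7, 8}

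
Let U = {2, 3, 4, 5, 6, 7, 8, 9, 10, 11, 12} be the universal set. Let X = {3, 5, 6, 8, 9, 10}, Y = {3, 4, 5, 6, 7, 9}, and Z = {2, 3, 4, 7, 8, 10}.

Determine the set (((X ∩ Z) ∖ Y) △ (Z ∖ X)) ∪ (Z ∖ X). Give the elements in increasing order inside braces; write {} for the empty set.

X ∩ Z = {3, 8, 10}
(X ∩ Z) ∖ Y = {8, 10}
Z ∖ X = {2, 4, 7}
((X ∩ Z) ∖ Y) △ (Z ∖ X) = {2, 4, 7, 8, 10}
(((X ∩ Z) ∖ Y) △ (Z ∖ X)) ∪ (Z ∖ X) = {2, 4, 7, 8, 10}

{2, 4, 7, 8, 10}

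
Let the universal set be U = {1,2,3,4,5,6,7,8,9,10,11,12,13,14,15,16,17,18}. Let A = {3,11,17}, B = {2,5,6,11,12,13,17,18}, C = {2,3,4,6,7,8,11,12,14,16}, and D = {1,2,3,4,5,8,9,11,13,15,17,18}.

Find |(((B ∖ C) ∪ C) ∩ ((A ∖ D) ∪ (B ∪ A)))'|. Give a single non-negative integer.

9

B ∖ C = {5,13,17,18}
(B ∖ C) ∪ C = {2,3,4,5,6,7,8,11,12,13,14,16,17,18}
A ∖ D = {}
B ∪ A = {2,3,5,6,11,12,13,17,18}
(A ∖ D) ∪ (B ∪ A) = {2,3,5,6,11,12,13,17,18}
((B ∖ C) ∪ C) ∩ ((A ∖ D) ∪ (B ∪ A)) = {2,3,5,6,11,12,13,17,18}
(((B ∖ C) ∪ C) ∩ ((A ∖ D) ∪ (B ∪ A)))' = {1,4,7,8,9,10,14,15,16}
|(((B ∖ C) ∪ C) ∩ ((A ∖ D) ∪ (B ∪ A)))'| = 9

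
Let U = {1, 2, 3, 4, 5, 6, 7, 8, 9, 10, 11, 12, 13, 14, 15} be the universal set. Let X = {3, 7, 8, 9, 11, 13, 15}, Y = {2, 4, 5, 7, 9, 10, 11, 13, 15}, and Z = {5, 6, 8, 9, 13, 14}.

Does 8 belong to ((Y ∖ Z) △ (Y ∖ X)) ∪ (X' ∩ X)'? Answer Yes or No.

8 ∉ Y and 8 ∈ Z, so 8 ∉ Y ∖ Z
8 ∉ Y and 8 ∈ X, so 8 ∉ Y ∖ X
8 ∉ (Y ∖ Z) and 8 ∉ (Y ∖ X), so 8 ∉ (Y ∖ Z) △ (Y ∖ X)
8 ∈ X, so 8 ∉ X'
8 ∉ X' and 8 ∈ X, so 8 ∉ X' ∩ X
8 ∈ (X' ∩ X)' since 8 ∉ (X' ∩ X)
8 ∉ ((Y ∖ Z) △ (Y ∖ X)) and 8 ∈ (X' ∩ X)', so 8 ∈ ((Y ∖ Z) △ (Y ∖ X)) ∪ (X' ∩ X)'

Yes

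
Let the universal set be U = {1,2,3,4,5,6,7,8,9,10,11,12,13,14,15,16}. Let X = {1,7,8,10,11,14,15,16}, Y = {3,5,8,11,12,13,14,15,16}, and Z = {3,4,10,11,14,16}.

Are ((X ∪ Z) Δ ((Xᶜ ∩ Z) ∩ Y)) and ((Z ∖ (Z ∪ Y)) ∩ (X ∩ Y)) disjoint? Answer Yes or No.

X ∪ Z = {1,3,4,7,8,10,11,14,15,16}
Xᶜ = {2,3,4,5,6,9,12,13}
Xᶜ ∩ Z = {3,4}
(Xᶜ ∩ Z) ∩ Y = {3}
(X ∪ Z) Δ ((Xᶜ ∩ Z) ∩ Y) = {1,4,7,8,10,11,14,15,16}
Z ∪ Y = {3,4,5,8,10,11,12,13,14,15,16}
Z ∖ (Z ∪ Y) = {}
X ∩ Y = {8,11,14,15,16}
(Z ∖ (Z ∪ Y)) ∩ (X ∩ Y) = {}
{1,4,7,8,10,11,14,15,16} and {} share no elements.

Yes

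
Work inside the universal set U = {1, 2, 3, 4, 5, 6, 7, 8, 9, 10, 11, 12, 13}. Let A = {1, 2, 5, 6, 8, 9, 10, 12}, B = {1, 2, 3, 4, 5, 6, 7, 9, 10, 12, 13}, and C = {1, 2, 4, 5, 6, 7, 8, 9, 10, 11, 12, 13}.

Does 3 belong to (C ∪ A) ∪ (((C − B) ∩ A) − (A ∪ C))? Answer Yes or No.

3 ∉ C and 3 ∉ A, so 3 ∉ C ∪ A
3 ∉ C and 3 ∈ B, so 3 ∉ C − B
3 ∉ (C − B) and 3 ∉ A, so 3 ∉ (C − B) ∩ A
3 ∉ A and 3 ∉ C, so 3 ∉ A ∪ C
3 ∉ ((C − B) ∩ A) and 3 ∉ (A ∪ C), so 3 ∉ ((C − B) ∩ A) − (A ∪ C)
3 ∉ (C ∪ A) and 3 ∉ (((C − B) ∩ A) − (A ∪ C)), so 3 ∉ (C ∪ A) ∪ (((C − B) ∩ A) − (A ∪ C))

No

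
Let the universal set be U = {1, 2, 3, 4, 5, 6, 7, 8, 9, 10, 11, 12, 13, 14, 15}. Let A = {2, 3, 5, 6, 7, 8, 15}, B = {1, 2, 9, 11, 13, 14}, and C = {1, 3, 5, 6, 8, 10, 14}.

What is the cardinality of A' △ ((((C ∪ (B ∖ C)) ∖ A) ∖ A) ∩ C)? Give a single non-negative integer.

A' = {1, 4, 9, 10, 11, 12, 13, 14}
B ∖ C = {2, 9, 11, 13}
C ∪ (B ∖ C) = {1, 2, 3, 5, 6, 8, 9, 10, 11, 13, 14}
(C ∪ (B ∖ C)) ∖ A = {1, 9, 10, 11, 13, 14}
((C ∪ (B ∖ C)) ∖ A) ∖ A = {1, 9, 10, 11, 13, 14}
(((C ∪ (B ∖ C)) ∖ A) ∖ A) ∩ C = {1, 10, 14}
A' △ ((((C ∪ (B ∖ C)) ∖ A) ∖ A) ∩ C) = {4, 9, 11, 12, 13}
|A' △ ((((C ∪ (B ∖ C)) ∖ A) ∖ A) ∩ C)| = 5

5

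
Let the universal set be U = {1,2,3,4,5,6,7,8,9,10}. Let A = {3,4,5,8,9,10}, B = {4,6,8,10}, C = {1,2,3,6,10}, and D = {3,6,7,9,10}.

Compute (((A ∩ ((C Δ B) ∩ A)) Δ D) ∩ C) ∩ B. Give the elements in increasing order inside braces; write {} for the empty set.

C Δ B = {1,2,3,4,8}
(C Δ B) ∩ A = {3,4,8}
A ∩ ((C Δ B) ∩ A) = {3,4,8}
(A ∩ ((C Δ B) ∩ A)) Δ D = {4,6,7,8,9,10}
((A ∩ ((C Δ B) ∩ A)) Δ D) ∩ C = {6,10}
(((A ∩ ((C Δ B) ∩ A)) Δ D) ∩ C) ∩ B = {6,10}

{6,10}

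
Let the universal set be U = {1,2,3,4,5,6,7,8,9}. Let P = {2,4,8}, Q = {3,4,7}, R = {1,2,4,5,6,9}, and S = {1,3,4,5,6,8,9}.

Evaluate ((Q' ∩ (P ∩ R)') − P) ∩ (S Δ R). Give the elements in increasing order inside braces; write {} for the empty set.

Q' = {1,2,5,6,8,9}
P ∩ R = {2,4}
(P ∩ R)' = {1,3,5,6,7,8,9}
Q' ∩ (P ∩ R)' = {1,5,6,8,9}
(Q' ∩ (P ∩ R)') − P = {1,5,6,9}
S Δ R = {2,3,8}
((Q' ∩ (P ∩ R)') − P) ∩ (S Δ R) = {}

{}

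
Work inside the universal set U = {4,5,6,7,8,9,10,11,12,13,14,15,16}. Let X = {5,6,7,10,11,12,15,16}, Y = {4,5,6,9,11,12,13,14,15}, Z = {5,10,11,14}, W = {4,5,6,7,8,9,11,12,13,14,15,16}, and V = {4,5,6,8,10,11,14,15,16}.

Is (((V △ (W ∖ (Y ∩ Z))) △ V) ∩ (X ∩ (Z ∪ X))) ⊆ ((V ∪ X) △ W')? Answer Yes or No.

Yes

Y ∩ Z = {5,11,14}
W ∖ (Y ∩ Z) = {4,6,7,8,9,12,13,15,16}
V △ (W ∖ (Y ∩ Z)) = {5,7,9,10,11,12,13,14}
(V △ (W ∖ (Y ∩ Z))) △ V = {4,6,7,8,9,12,13,15,16}
Z ∪ X = {5,6,7,10,11,12,14,15,16}
X ∩ (Z ∪ X) = {5,6,7,10,11,12,15,16}
((V △ (W ∖ (Y ∩ Z))) △ V) ∩ (X ∩ (Z ∪ X)) = {6,7,12,15,16}
V ∪ X = {4,5,6,7,8,10,11,12,14,15,16}
W' = {10}
(V ∪ X) △ W' = {4,5,6,7,8,11,12,14,15,16}
Every element of {6,7,12,15,16} is in {4,5,6,7,8,11,12,14,15,16}, so ((V △ (W ∖ (Y ∩ Z))) △ V) ∩ (X ∩ (Z ∪ X)) ⊆ (V ∪ X) △ W'.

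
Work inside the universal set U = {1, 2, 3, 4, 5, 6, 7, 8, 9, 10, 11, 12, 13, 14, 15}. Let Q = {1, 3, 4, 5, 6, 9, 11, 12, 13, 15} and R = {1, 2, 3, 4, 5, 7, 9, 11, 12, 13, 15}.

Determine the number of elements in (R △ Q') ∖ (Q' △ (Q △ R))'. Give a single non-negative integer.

Q' = {2, 7, 8, 10, 14}
R △ Q' = {1, 3, 4, 5, 8, 9, 10, 11, 12, 13, 14, 15}
Q △ R = {2, 6, 7}
Q' △ (Q △ R) = {6, 8, 10, 14}
(Q' △ (Q △ R))' = {1, 2, 3, 4, 5, 7, 9, 11, 12, 13, 15}
(R △ Q') ∖ (Q' △ (Q △ R))' = {8, 10, 14}
|(R △ Q') ∖ (Q' △ (Q △ R))'| = 3

3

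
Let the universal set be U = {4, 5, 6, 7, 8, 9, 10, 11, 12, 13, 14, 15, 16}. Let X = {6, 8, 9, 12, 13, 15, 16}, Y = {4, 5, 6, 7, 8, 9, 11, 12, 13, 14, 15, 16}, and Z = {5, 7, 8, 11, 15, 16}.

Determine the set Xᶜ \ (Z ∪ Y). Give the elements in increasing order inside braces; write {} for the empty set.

Xᶜ = {4, 5, 7, 10, 11, 14}
Z ∪ Y = {4, 5, 6, 7, 8, 9, 11, 12, 13, 14, 15, 16}
Xᶜ \ (Z ∪ Y) = {10}

{10}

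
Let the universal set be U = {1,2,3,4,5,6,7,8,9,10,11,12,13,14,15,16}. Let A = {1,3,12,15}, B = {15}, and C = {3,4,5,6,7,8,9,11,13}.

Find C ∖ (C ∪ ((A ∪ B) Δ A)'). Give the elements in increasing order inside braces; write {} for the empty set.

{}

A ∪ B = {1,3,12,15}
(A ∪ B) Δ A = {}
((A ∪ B) Δ A)' = {1,2,3,4,5,6,7,8,9,10,11,12,13,14,15,16}
C ∪ ((A ∪ B) Δ A)' = {1,2,3,4,5,6,7,8,9,10,11,12,13,14,15,16}
C ∖ (C ∪ ((A ∪ B) Δ A)') = {}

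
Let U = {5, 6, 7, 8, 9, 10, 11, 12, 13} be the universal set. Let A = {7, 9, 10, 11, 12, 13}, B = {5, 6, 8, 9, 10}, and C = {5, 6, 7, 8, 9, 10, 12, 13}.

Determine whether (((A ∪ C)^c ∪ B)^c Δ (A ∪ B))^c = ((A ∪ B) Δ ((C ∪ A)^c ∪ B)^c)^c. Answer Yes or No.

A ∪ C = {5, 6, 7, 8, 9, 10, 11, 12, 13}
(A ∪ C)^c = {}
(A ∪ C)^c ∪ B = {5, 6, 8, 9, 10}
((A ∪ C)^c ∪ B)^c = {7, 11, 12, 13}
A ∪ B = {5, 6, 7, 8, 9, 10, 11, 12, 13}
((A ∪ C)^c ∪ B)^c Δ (A ∪ B) = {5, 6, 8, 9, 10}
(((A ∪ C)^c ∪ B)^c Δ (A ∪ B))^c = {7, 11, 12, 13}
C ∪ A = {5, 6, 7, 8, 9, 10, 11, 12, 13}
(C ∪ A)^c = {}
(C ∪ A)^c ∪ B = {5, 6, 8, 9, 10}
((C ∪ A)^c ∪ B)^c = {7, 11, 12, 13}
(A ∪ B) Δ ((C ∪ A)^c ∪ B)^c = {5, 6, 8, 9, 10}
((A ∪ B) Δ ((C ∪ A)^c ∪ B)^c)^c = {7, 11, 12, 13}
Both equal {7, 11, 12, 13}, so (((A ∪ C)^c ∪ B)^c Δ (A ∪ B))^c = ((A ∪ B) Δ ((C ∪ A)^c ∪ B)^c)^c.

Yes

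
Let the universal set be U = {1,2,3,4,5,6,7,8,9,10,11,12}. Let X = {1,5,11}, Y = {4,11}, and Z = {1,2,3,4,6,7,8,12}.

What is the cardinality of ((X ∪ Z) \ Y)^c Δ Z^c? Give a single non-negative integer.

X ∪ Z = {1,2,3,4,5,6,7,8,11,12}
(X ∪ Z) \ Y = {1,2,3,5,6,7,8,12}
((X ∪ Z) \ Y)^c = {4,9,10,11}
Z^c = {5,9,10,11}
((X ∪ Z) \ Y)^c Δ Z^c = {4,5}
|((X ∪ Z) \ Y)^c Δ Z^c| = 2

2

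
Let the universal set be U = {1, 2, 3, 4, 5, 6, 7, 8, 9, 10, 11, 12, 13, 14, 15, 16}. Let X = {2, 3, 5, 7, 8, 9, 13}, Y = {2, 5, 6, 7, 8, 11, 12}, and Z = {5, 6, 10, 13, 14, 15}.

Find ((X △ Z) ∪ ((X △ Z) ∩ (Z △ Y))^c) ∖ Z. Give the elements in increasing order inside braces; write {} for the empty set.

X △ Z = {2, 3, 6, 7, 8, 9, 10, 14, 15}
Z △ Y = {2, 7, 8, 10, 11, 12, 13, 14, 15}
(X △ Z) ∩ (Z △ Y) = {2, 7, 8, 10, 14, 15}
((X △ Z) ∩ (Z △ Y))^c = {1, 3, 4, 5, 6, 9, 11, 12, 13, 16}
(X △ Z) ∪ ((X △ Z) ∩ (Z △ Y))^c = {1, 2, 3, 4, 5, 6, 7, 8, 9, 10, 11, 12, 13, 14, 15, 16}
((X △ Z) ∪ ((X △ Z) ∩ (Z △ Y))^c) ∖ Z = {1, 2, 3, 4, 7, 8, 9, 11, 12, 16}

{1, 2, 3, 4, 7, 8, 9, 11, 12, 16}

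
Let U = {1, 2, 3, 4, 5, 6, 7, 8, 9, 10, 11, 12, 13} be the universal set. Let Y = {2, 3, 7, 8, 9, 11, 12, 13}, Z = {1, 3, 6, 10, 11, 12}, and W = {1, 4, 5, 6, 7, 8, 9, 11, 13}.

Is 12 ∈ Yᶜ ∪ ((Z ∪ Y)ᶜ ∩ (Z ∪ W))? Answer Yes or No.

12 ∈ Y, so 12 ∉ Yᶜ
12 ∈ Z and 12 ∈ Y, so 12 ∈ Z ∪ Y
12 ∉ (Z ∪ Y)ᶜ since 12 ∈ (Z ∪ Y)
12 ∈ Z and 12 ∉ W, so 12 ∈ Z ∪ W
12 ∉ (Z ∪ Y)ᶜ and 12 ∈ (Z ∪ W), so 12 ∉ (Z ∪ Y)ᶜ ∩ (Z ∪ W)
12 ∉ Yᶜ and 12 ∉ ((Z ∪ Y)ᶜ ∩ (Z ∪ W)), so 12 ∉ Yᶜ ∪ ((Z ∪ Y)ᶜ ∩ (Z ∪ W))

No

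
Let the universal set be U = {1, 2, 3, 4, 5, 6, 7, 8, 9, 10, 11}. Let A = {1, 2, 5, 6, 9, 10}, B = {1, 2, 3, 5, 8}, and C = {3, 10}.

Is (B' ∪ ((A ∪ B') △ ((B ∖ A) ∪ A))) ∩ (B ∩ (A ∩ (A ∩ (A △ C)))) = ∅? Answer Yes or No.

Yes

B' = {4, 6, 7, 9, 10, 11}
A ∪ B' = {1, 2, 4, 5, 6, 7, 9, 10, 11}
B ∖ A = {3, 8}
(B ∖ A) ∪ A = {1, 2, 3, 5, 6, 8, 9, 10}
(A ∪ B') △ ((B ∖ A) ∪ A) = {3, 4, 7, 8, 11}
B' ∪ ((A ∪ B') △ ((B ∖ A) ∪ A)) = {3, 4, 6, 7, 8, 9, 10, 11}
A △ C = {1, 2, 3, 5, 6, 9}
A ∩ (A △ C) = {1, 2, 5, 6, 9}
A ∩ (A ∩ (A △ C)) = {1, 2, 5, 6, 9}
B ∩ (A ∩ (A ∩ (A △ C))) = {1, 2, 5}
{3, 4, 6, 7, 8, 9, 10, 11} and {1, 2, 5} share no elements.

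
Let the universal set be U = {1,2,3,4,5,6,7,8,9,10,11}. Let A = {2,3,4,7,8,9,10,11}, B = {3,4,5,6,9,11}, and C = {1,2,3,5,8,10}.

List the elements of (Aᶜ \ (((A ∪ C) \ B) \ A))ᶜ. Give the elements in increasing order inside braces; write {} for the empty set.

Aᶜ = {1,5,6}
A ∪ C = {1,2,3,4,5,7,8,9,10,11}
(A ∪ C) \ B = {1,2,7,8,10}
((A ∪ C) \ B) \ A = {1}
Aᶜ \ (((A ∪ C) \ B) \ A) = {5,6}
(Aᶜ \ (((A ∪ C) \ B) \ A))ᶜ = {1,2,3,4,7,8,9,10,11}

{1,2,3,4,7,8,9,10,11}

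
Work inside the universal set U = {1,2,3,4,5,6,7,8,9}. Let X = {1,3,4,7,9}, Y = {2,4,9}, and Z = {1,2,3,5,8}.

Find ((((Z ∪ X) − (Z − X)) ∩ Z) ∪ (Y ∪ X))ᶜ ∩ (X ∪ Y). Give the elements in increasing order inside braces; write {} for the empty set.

Z ∪ X = {1,2,3,4,5,7,8,9}
Z − X = {2,5,8}
(Z ∪ X) − (Z − X) = {1,3,4,7,9}
((Z ∪ X) − (Z − X)) ∩ Z = {1,3}
Y ∪ X = {1,2,3,4,7,9}
(((Z ∪ X) − (Z − X)) ∩ Z) ∪ (Y ∪ X) = {1,2,3,4,7,9}
((((Z ∪ X) − (Z − X)) ∩ Z) ∪ (Y ∪ X))ᶜ = {5,6,8}
X ∪ Y = {1,2,3,4,7,9}
((((Z ∪ X) − (Z − X)) ∩ Z) ∪ (Y ∪ X))ᶜ ∩ (X ∪ Y) = {}

{}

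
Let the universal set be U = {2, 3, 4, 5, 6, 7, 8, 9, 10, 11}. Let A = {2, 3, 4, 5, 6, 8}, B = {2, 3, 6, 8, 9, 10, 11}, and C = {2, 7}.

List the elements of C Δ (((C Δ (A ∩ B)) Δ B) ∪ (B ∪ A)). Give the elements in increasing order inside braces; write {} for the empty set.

{3, 4, 5, 6, 8, 9, 10, 11}

A ∩ B = {2, 3, 6, 8}
C Δ (A ∩ B) = {3, 6, 7, 8}
(C Δ (A ∩ B)) Δ B = {2, 7, 9, 10, 11}
B ∪ A = {2, 3, 4, 5, 6, 8, 9, 10, 11}
((C Δ (A ∩ B)) Δ B) ∪ (B ∪ A) = {2, 3, 4, 5, 6, 7, 8, 9, 10, 11}
C Δ (((C Δ (A ∩ B)) Δ B) ∪ (B ∪ A)) = {3, 4, 5, 6, 8, 9, 10, 11}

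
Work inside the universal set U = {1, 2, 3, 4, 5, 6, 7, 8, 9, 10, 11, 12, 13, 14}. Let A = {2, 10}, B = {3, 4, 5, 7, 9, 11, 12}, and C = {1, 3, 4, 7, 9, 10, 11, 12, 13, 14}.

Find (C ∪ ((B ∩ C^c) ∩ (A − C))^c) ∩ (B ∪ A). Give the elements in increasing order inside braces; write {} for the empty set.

C^c = {2, 5, 6, 8}
B ∩ C^c = {5}
A − C = {2}
(B ∩ C^c) ∩ (A − C) = {}
((B ∩ C^c) ∩ (A − C))^c = {1, 2, 3, 4, 5, 6, 7, 8, 9, 10, 11, 12, 13, 14}
C ∪ ((B ∩ C^c) ∩ (A − C))^c = {1, 2, 3, 4, 5, 6, 7, 8, 9, 10, 11, 12, 13, 14}
B ∪ A = {2, 3, 4, 5, 7, 9, 10, 11, 12}
(C ∪ ((B ∩ C^c) ∩ (A − C))^c) ∩ (B ∪ A) = {2, 3, 4, 5, 7, 9, 10, 11, 12}

{2, 3, 4, 5, 7, 9, 10, 11, 12}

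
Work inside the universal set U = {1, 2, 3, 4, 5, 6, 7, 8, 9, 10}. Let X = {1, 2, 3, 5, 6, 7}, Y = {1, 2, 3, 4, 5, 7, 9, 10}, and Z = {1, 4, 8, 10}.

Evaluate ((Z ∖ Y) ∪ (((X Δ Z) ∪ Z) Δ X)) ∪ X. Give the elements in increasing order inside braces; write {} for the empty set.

Z ∖ Y = {8}
X Δ Z = {2, 3, 4, 5, 6, 7, 8, 10}
(X Δ Z) ∪ Z = {1, 2, 3, 4, 5, 6, 7, 8, 10}
((X Δ Z) ∪ Z) Δ X = {4, 8, 10}
(Z ∖ Y) ∪ (((X Δ Z) ∪ Z) Δ X) = {4, 8, 10}
((Z ∖ Y) ∪ (((X Δ Z) ∪ Z) Δ X)) ∪ X = {1, 2, 3, 4, 5, 6, 7, 8, 10}

{1, 2, 3, 4, 5, 6, 7, 8, 10}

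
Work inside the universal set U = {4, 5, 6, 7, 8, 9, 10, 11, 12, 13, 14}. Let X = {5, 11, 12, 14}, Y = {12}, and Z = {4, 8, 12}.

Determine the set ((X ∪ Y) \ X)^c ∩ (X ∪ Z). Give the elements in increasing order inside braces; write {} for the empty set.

X ∪ Y = {5, 11, 12, 14}
(X ∪ Y) \ X = {}
((X ∪ Y) \ X)^c = {4, 5, 6, 7, 8, 9, 10, 11, 12, 13, 14}
X ∪ Z = {4, 5, 8, 11, 12, 14}
((X ∪ Y) \ X)^c ∩ (X ∪ Z) = {4, 5, 8, 11, 12, 14}

{4, 5, 8, 11, 12, 14}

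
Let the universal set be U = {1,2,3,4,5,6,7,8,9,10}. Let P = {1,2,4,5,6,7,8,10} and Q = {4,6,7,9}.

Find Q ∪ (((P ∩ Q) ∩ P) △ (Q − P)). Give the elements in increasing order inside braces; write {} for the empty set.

P ∩ Q = {4,6,7}
(P ∩ Q) ∩ P = {4,6,7}
Q − P = {9}
((P ∩ Q) ∩ P) △ (Q − P) = {4,6,7,9}
Q ∪ (((P ∩ Q) ∩ P) △ (Q − P)) = {4,6,7,9}

{4,6,7,9}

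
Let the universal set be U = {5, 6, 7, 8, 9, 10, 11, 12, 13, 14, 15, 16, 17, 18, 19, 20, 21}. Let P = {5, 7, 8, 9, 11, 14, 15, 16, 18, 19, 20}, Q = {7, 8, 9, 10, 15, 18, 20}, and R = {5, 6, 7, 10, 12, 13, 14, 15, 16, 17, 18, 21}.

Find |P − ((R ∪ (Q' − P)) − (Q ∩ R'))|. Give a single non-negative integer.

Q' = {5, 6, 11, 12, 13, 14, 16, 17, 19, 21}
Q' − P = {6, 12, 13, 17, 21}
R ∪ (Q' − P) = {5, 6, 7, 10, 12, 13, 14, 15, 16, 17, 18, 21}
R' = {8, 9, 11, 19, 20}
Q ∩ R' = {8, 9, 20}
(R ∪ (Q' − P)) − (Q ∩ R') = {5, 6, 7, 10, 12, 13, 14, 15, 16, 17, 18, 21}
P − ((R ∪ (Q' − P)) − (Q ∩ R')) = {8, 9, 11, 19, 20}
|P − ((R ∪ (Q' − P)) − (Q ∩ R'))| = 5

5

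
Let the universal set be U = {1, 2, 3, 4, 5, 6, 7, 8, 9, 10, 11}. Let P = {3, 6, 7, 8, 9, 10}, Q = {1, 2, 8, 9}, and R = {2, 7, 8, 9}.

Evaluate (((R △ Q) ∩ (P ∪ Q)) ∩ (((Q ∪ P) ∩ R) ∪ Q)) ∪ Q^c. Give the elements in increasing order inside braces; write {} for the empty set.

R △ Q = {1, 7}
P ∪ Q = {1, 2, 3, 6, 7, 8, 9, 10}
(R △ Q) ∩ (P ∪ Q) = {1, 7}
Q ∪ P = {1, 2, 3, 6, 7, 8, 9, 10}
(Q ∪ P) ∩ R = {2, 7, 8, 9}
((Q ∪ P) ∩ R) ∪ Q = {1, 2, 7, 8, 9}
((R △ Q) ∩ (P ∪ Q)) ∩ (((Q ∪ P) ∩ R) ∪ Q) = {1, 7}
Q^c = {3, 4, 5, 6, 7, 10, 11}
(((R △ Q) ∩ (P ∪ Q)) ∩ (((Q ∪ P) ∩ R) ∪ Q)) ∪ Q^c = {1, 3, 4, 5, 6, 7, 10, 11}

{1, 3, 4, 5, 6, 7, 10, 11}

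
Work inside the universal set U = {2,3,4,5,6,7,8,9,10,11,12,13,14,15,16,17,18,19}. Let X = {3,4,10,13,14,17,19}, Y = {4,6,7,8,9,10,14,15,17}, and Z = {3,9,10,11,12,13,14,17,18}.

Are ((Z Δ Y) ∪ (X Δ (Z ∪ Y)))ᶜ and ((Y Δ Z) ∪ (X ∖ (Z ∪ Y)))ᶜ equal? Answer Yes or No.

Z Δ Y = {3,4,6,7,8,11,12,13,15,18}
Z ∪ Y = {3,4,6,7,8,9,10,11,12,13,14,15,17,18}
X Δ (Z ∪ Y) = {6,7,8,9,11,12,15,18,19}
(Z Δ Y) ∪ (X Δ (Z ∪ Y)) = {3,4,6,7,8,9,11,12,13,15,18,19}
((Z Δ Y) ∪ (X Δ (Z ∪ Y)))ᶜ = {2,5,10,14,16,17}
Y Δ Z = {3,4,6,7,8,11,12,13,15,18}
X ∖ (Z ∪ Y) = {19}
(Y Δ Z) ∪ (X ∖ (Z ∪ Y)) = {3,4,6,7,8,11,12,13,15,18,19}
((Y Δ Z) ∪ (X ∖ (Z ∪ Y)))ᶜ = {2,5,9,10,14,16,17}
9 ∈ ((Y Δ Z) ∪ (X ∖ (Z ∪ Y)))ᶜ but 9 ∉ ((Z Δ Y) ∪ (X Δ (Z ∪ Y)))ᶜ, so they differ.

No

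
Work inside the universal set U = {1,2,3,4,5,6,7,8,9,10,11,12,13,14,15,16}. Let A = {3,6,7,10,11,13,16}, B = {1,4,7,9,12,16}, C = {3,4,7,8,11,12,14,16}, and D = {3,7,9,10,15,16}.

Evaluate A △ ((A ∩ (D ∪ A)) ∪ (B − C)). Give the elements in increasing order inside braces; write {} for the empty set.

{1,9}

D ∪ A = {3,6,7,9,10,11,13,15,16}
A ∩ (D ∪ A) = {3,6,7,10,11,13,16}
B − C = {1,9}
(A ∩ (D ∪ A)) ∪ (B − C) = {1,3,6,7,9,10,11,13,16}
A △ ((A ∩ (D ∪ A)) ∪ (B − C)) = {1,9}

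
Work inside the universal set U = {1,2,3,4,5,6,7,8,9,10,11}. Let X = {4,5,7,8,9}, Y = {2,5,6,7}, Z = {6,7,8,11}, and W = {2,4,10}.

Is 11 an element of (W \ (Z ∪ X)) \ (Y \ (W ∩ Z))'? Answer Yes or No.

No

11 ∈ Z and 11 ∉ X, so 11 ∈ Z ∪ X
11 ∉ W and 11 ∈ (Z ∪ X), so 11 ∉ W \ (Z ∪ X)
11 ∉ W and 11 ∈ Z, so 11 ∉ W ∩ Z
11 ∉ Y and 11 ∉ (W ∩ Z), so 11 ∉ Y \ (W ∩ Z)
11 ∈ (Y \ (W ∩ Z))' since 11 ∉ (Y \ (W ∩ Z))
11 ∉ (W \ (Z ∪ X)) and 11 ∈ (Y \ (W ∩ Z))', so 11 ∉ (W \ (Z ∪ X)) \ (Y \ (W ∩ Z))'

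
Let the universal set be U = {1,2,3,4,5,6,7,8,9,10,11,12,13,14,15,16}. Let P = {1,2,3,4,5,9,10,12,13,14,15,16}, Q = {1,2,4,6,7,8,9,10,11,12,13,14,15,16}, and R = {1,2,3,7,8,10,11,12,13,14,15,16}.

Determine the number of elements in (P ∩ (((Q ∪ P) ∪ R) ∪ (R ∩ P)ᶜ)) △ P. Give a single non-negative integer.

Q ∪ P = {1,2,3,4,5,6,7,8,9,10,11,12,13,14,15,16}
(Q ∪ P) ∪ R = {1,2,3,4,5,6,7,8,9,10,11,12,13,14,15,16}
R ∩ P = {1,2,3,10,12,13,14,15,16}
(R ∩ P)ᶜ = {4,5,6,7,8,9,11}
((Q ∪ P) ∪ R) ∪ (R ∩ P)ᶜ = {1,2,3,4,5,6,7,8,9,10,11,12,13,14,15,16}
P ∩ (((Q ∪ P) ∪ R) ∪ (R ∩ P)ᶜ) = {1,2,3,4,5,9,10,12,13,14,15,16}
(P ∩ (((Q ∪ P) ∪ R) ∪ (R ∩ P)ᶜ)) △ P = {}
|(P ∩ (((Q ∪ P) ∪ R) ∪ (R ∩ P)ᶜ)) △ P| = 0

0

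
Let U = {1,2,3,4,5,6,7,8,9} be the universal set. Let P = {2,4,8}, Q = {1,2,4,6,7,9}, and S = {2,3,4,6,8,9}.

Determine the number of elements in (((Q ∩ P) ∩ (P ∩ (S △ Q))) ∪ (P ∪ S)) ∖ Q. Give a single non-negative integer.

2

Q ∩ P = {2,4}
S △ Q = {1,3,7,8}
P ∩ (S △ Q) = {8}
(Q ∩ P) ∩ (P ∩ (S △ Q)) = {}
P ∪ S = {2,3,4,6,8,9}
((Q ∩ P) ∩ (P ∩ (S △ Q))) ∪ (P ∪ S) = {2,3,4,6,8,9}
(((Q ∩ P) ∩ (P ∩ (S △ Q))) ∪ (P ∪ S)) ∖ Q = {3,8}
|(((Q ∩ P) ∩ (P ∩ (S △ Q))) ∪ (P ∪ S)) ∖ Q| = 2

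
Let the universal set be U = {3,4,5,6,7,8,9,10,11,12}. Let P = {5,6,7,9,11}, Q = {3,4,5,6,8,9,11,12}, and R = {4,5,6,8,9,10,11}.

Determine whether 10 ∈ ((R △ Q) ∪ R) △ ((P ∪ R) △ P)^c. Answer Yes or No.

10 ∈ R and 10 ∉ Q, so 10 ∈ R △ Q
10 ∈ (R △ Q) and 10 ∈ R, so 10 ∈ (R △ Q) ∪ R
10 ∉ P and 10 ∈ R, so 10 ∈ P ∪ R
10 ∈ (P ∪ R) and 10 ∉ P, so 10 ∈ (P ∪ R) △ P
10 ∉ ((P ∪ R) △ P)^c since 10 ∈ ((P ∪ R) △ P)
10 ∈ ((R △ Q) ∪ R) and 10 ∉ ((P ∪ R) △ P)^c, so 10 ∈ ((R △ Q) ∪ R) △ ((P ∪ R) △ P)^c

Yes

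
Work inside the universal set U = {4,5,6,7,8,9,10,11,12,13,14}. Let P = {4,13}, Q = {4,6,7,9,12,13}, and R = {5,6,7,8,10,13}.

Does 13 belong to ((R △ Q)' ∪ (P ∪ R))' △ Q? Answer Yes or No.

Yes

13 ∈ R and 13 ∈ Q, so 13 ∉ R △ Q
13 ∈ (R △ Q)' since 13 ∉ (R △ Q)
13 ∈ P and 13 ∈ R, so 13 ∈ P ∪ R
13 ∈ (R △ Q)' and 13 ∈ (P ∪ R), so 13 ∈ (R △ Q)' ∪ (P ∪ R)
13 ∉ ((R △ Q)' ∪ (P ∪ R))' since 13 ∈ ((R △ Q)' ∪ (P ∪ R))
13 ∉ ((R △ Q)' ∪ (P ∪ R))' and 13 ∈ Q, so 13 ∈ ((R △ Q)' ∪ (P ∪ R))' △ Q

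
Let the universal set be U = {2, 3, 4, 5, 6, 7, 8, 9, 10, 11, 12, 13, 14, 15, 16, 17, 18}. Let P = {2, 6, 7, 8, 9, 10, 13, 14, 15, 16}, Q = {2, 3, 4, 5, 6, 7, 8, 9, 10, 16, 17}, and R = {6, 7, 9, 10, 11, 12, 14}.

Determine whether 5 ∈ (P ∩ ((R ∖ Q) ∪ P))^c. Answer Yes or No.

5 ∉ R and 5 ∈ Q, so 5 ∉ R ∖ Q
5 ∉ (R ∖ Q) and 5 ∉ P, so 5 ∉ (R ∖ Q) ∪ P
5 ∉ P and 5 ∉ ((R ∖ Q) ∪ P), so 5 ∉ P ∩ ((R ∖ Q) ∪ P)
5 ∈ (P ∩ ((R ∖ Q) ∪ P))^c since 5 ∉ (P ∩ ((R ∖ Q) ∪ P))

Yes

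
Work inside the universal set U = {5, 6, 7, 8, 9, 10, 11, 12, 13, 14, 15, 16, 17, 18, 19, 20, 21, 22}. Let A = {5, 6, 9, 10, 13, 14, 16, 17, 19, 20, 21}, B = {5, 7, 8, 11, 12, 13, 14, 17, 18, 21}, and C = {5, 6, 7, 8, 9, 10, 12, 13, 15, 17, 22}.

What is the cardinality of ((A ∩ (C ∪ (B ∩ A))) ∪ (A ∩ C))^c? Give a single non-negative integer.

10

B ∩ A = {5, 13, 14, 17, 21}
C ∪ (B ∩ A) = {5, 6, 7, 8, 9, 10, 12, 13, 14, 15, 17, 21, 22}
A ∩ (C ∪ (B ∩ A)) = {5, 6, 9, 10, 13, 14, 17, 21}
A ∩ C = {5, 6, 9, 10, 13, 17}
(A ∩ (C ∪ (B ∩ A))) ∪ (A ∩ C) = {5, 6, 9, 10, 13, 14, 17, 21}
((A ∩ (C ∪ (B ∩ A))) ∪ (A ∩ C))^c = {7, 8, 11, 12, 15, 16, 18, 19, 20, 22}
|((A ∩ (C ∪ (B ∩ A))) ∪ (A ∩ C))^c| = 10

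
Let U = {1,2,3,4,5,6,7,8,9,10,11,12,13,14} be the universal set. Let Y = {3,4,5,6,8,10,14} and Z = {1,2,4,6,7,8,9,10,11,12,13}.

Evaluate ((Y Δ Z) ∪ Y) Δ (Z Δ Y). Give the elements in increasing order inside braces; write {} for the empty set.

{4,6,8,10}

Y Δ Z = {1,2,3,5,7,9,11,12,13,14}
(Y Δ Z) ∪ Y = {1,2,3,4,5,6,7,8,9,10,11,12,13,14}
Z Δ Y = {1,2,3,5,7,9,11,12,13,14}
((Y Δ Z) ∪ Y) Δ (Z Δ Y) = {4,6,8,10}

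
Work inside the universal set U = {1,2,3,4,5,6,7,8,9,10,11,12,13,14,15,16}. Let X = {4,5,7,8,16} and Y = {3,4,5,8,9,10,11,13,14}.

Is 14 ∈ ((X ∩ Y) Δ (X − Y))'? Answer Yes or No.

14 ∉ X and 14 ∈ Y, so 14 ∉ X ∩ Y
14 ∉ X and 14 ∈ Y, so 14 ∉ X − Y
14 ∉ (X ∩ Y) and 14 ∉ (X − Y), so 14 ∉ (X ∩ Y) Δ (X − Y)
14 ∈ ((X ∩ Y) Δ (X − Y))' since 14 ∉ ((X ∩ Y) Δ (X − Y))

Yes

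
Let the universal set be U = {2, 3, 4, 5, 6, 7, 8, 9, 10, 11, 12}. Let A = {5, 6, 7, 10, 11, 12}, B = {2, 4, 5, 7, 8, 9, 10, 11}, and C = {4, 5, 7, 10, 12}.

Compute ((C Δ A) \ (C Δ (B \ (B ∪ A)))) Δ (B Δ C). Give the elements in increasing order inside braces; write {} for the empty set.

C Δ A = {4, 6, 11}
B ∪ A = {2, 4, 5, 6, 7, 8, 9, 10, 11, 12}
B \ (B ∪ A) = {}
C Δ (B \ (B ∪ A)) = {4, 5, 7, 10, 12}
(C Δ A) \ (C Δ (B \ (B ∪ A))) = {6, 11}
B Δ C = {2, 8, 9, 11, 12}
((C Δ A) \ (C Δ (B \ (B ∪ A)))) Δ (B Δ C) = {2, 6, 8, 9, 12}

{2, 6, 8, 9, 12}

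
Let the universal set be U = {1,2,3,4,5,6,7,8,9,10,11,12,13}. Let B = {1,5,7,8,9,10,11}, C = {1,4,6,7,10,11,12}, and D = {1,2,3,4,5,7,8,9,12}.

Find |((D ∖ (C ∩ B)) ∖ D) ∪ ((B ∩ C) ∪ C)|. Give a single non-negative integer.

7

C ∩ B = {1,7,10,11}
D ∖ (C ∩ B) = {2,3,4,5,8,9,12}
(D ∖ (C ∩ B)) ∖ D = {}
B ∩ C = {1,7,10,11}
(B ∩ C) ∪ C = {1,4,6,7,10,11,12}
((D ∖ (C ∩ B)) ∖ D) ∪ ((B ∩ C) ∪ C) = {1,4,6,7,10,11,12}
|((D ∖ (C ∩ B)) ∖ D) ∪ ((B ∩ C) ∪ C)| = 7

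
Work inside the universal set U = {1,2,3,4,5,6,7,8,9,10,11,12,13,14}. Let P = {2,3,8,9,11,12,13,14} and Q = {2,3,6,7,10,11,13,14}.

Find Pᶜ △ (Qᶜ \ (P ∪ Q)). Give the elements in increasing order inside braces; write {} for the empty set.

{6,7,10}

Pᶜ = {1,4,5,6,7,10}
Qᶜ = {1,4,5,8,9,12}
P ∪ Q = {2,3,6,7,8,9,10,11,12,13,14}
Qᶜ \ (P ∪ Q) = {1,4,5}
Pᶜ △ (Qᶜ \ (P ∪ Q)) = {6,7,10}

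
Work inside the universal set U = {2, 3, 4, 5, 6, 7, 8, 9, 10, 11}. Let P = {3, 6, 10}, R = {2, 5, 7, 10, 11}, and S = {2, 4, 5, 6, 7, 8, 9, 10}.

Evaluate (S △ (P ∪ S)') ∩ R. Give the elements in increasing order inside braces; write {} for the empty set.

P ∪ S = {2, 3, 4, 5, 6, 7, 8, 9, 10}
(P ∪ S)' = {11}
S △ (P ∪ S)' = {2, 4, 5, 6, 7, 8, 9, 10, 11}
(S △ (P ∪ S)') ∩ R = {2, 5, 7, 10, 11}

{2, 5, 7, 10, 11}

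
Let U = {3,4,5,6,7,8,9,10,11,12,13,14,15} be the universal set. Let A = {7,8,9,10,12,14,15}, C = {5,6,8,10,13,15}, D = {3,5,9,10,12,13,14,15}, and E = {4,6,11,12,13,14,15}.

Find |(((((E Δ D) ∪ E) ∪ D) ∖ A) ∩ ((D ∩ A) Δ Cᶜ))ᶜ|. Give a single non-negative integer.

E Δ D = {3,4,5,6,9,10,11}
(E Δ D) ∪ E = {3,4,5,6,9,10,11,12,13,14,15}
((E Δ D) ∪ E) ∪ D = {3,4,5,6,9,10,11,12,13,14,15}
(((E Δ D) ∪ E) ∪ D) ∖ A = {3,4,5,6,11,13}
D ∩ A = {9,10,12,14,15}
Cᶜ = {3,4,7,9,11,12,14}
(D ∩ A) Δ Cᶜ = {3,4,7,10,11,15}
((((E Δ D) ∪ E) ∪ D) ∖ A) ∩ ((D ∩ A) Δ Cᶜ) = {3,4,11}
(((((E Δ D) ∪ E) ∪ D) ∖ A) ∩ ((D ∩ A) Δ Cᶜ))ᶜ = {5,6,7,8,9,10,12,13,14,15}
|(((((E Δ D) ∪ E) ∪ D) ∖ A) ∩ ((D ∩ A) Δ Cᶜ))ᶜ| = 10

10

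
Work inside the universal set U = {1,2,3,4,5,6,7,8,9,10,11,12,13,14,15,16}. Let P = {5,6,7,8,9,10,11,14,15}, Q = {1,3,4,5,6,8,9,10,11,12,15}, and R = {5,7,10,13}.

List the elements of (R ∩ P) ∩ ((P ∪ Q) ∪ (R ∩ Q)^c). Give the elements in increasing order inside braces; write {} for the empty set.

{5,7,10}

R ∩ P = {5,7,10}
P ∪ Q = {1,3,4,5,6,7,8,9,10,11,12,14,15}
R ∩ Q = {5,10}
(R ∩ Q)^c = {1,2,3,4,6,7,8,9,11,12,13,14,15,16}
(P ∪ Q) ∪ (R ∩ Q)^c = {1,2,3,4,5,6,7,8,9,10,11,12,13,14,15,16}
(R ∩ P) ∩ ((P ∪ Q) ∪ (R ∩ Q)^c) = {5,7,10}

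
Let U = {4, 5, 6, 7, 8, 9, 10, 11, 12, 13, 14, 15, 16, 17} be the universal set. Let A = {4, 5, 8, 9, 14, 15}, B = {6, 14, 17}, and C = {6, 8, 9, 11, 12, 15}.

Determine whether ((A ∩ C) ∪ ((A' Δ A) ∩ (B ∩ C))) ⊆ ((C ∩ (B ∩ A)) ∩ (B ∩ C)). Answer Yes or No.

A ∩ C = {8, 9, 15}
A' = {6, 7, 10, 11, 12, 13, 16, 17}
A' Δ A = {4, 5, 6, 7, 8, 9, 10, 11, 12, 13, 14, 15, 16, 17}
B ∩ C = {6}
(A' Δ A) ∩ (B ∩ C) = {6}
(A ∩ C) ∪ ((A' Δ A) ∩ (B ∩ C)) = {6, 8, 9, 15}
B ∩ A = {14}
C ∩ (B ∩ A) = {}
(C ∩ (B ∩ A)) ∩ (B ∩ C) = {}
6 ∈ (A ∩ C) ∪ ((A' Δ A) ∩ (B ∩ C)) but 6 ∉ (C ∩ (B ∩ A)) ∩ (B ∩ C), so the inclusion fails.

No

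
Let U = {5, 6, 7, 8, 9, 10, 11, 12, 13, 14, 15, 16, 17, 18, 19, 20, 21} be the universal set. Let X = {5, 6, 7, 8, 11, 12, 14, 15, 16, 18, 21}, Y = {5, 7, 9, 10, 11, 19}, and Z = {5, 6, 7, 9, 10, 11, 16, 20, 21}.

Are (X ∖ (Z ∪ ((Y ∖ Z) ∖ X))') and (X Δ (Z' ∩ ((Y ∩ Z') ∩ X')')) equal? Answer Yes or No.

Y ∖ Z = {19}
(Y ∖ Z) ∖ X = {19}
Z ∪ ((Y ∖ Z) ∖ X) = {5, 6, 7, 9, 10, 11, 16, 19, 20, 21}
(Z ∪ ((Y ∖ Z) ∖ X))' = {8, 12, 13, 14, 15, 17, 18}
X ∖ (Z ∪ ((Y ∖ Z) ∖ X))' = {5, 6, 7, 11, 16, 21}
Z' = {8, 12, 13, 14, 15, 17, 18, 19}
Y ∩ Z' = {19}
X' = {9, 10, 13, 17, 19, 20}
(Y ∩ Z') ∩ X' = {19}
((Y ∩ Z') ∩ X')' = {5, 6, 7, 8, 9, 10, 11, 12, 13, 14, 15, 16, 17, 18, 20, 21}
Z' ∩ ((Y ∩ Z') ∩ X')' = {8, 12, 13, 14, 15, 17, 18}
X Δ (Z' ∩ ((Y ∩ Z') ∩ X')') = {5, 6, 7, 11, 13, 16, 17, 21}
13 ∈ X Δ (Z' ∩ ((Y ∩ Z') ∩ X')') but 13 ∉ X ∖ (Z ∪ ((Y ∖ Z) ∖ X))', so they differ.

No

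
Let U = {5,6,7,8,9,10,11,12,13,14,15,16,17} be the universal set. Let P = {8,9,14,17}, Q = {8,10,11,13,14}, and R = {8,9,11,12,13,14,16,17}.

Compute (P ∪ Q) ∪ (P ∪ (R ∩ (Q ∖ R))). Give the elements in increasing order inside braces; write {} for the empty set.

{8,9,10,11,13,14,17}

P ∪ Q = {8,9,10,11,13,14,17}
Q ∖ R = {10}
R ∩ (Q ∖ R) = {}
P ∪ (R ∩ (Q ∖ R)) = {8,9,14,17}
(P ∪ Q) ∪ (P ∪ (R ∩ (Q ∖ R))) = {8,9,10,11,13,14,17}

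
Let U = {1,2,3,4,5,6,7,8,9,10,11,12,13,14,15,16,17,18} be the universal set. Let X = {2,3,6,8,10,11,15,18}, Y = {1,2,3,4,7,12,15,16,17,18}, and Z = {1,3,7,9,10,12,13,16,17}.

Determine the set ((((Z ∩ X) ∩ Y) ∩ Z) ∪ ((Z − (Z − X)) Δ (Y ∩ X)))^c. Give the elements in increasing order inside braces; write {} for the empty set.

Z ∩ X = {3,10}
(Z ∩ X) ∩ Y = {3}
((Z ∩ X) ∩ Y) ∩ Z = {3}
Z − X = {1,7,9,12,13,16,17}
Z − (Z − X) = {3,10}
Y ∩ X = {2,3,15,18}
(Z − (Z − X)) Δ (Y ∩ X) = {2,10,15,18}
(((Z ∩ X) ∩ Y) ∩ Z) ∪ ((Z − (Z − X)) Δ (Y ∩ X)) = {2,3,10,15,18}
((((Z ∩ X) ∩ Y) ∩ Z) ∪ ((Z − (Z − X)) Δ (Y ∩ X)))^c = {1,4,5,6,7,8,9,11,12,13,14,16,17}

{1,4,5,6,7,8,9,11,12,13,14,16,17}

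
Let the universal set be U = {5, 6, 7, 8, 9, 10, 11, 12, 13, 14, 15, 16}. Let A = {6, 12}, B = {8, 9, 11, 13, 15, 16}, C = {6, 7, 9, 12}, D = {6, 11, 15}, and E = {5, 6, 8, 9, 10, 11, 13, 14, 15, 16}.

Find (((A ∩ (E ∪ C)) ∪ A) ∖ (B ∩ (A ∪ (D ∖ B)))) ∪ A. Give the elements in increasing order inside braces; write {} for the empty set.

{6, 12}

E ∪ C = {5, 6, 7, 8, 9, 10, 11, 12, 13, 14, 15, 16}
A ∩ (E ∪ C) = {6, 12}
(A ∩ (E ∪ C)) ∪ A = {6, 12}
D ∖ B = {6}
A ∪ (D ∖ B) = {6, 12}
B ∩ (A ∪ (D ∖ B)) = {}
((A ∩ (E ∪ C)) ∪ A) ∖ (B ∩ (A ∪ (D ∖ B))) = {6, 12}
(((A ∩ (E ∪ C)) ∪ A) ∖ (B ∩ (A ∪ (D ∖ B)))) ∪ A = {6, 12}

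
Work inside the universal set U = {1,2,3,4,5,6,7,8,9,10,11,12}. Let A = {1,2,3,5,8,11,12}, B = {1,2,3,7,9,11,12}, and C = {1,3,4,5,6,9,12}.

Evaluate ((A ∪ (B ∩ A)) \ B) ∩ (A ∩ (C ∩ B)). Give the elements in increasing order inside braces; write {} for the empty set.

B ∩ A = {1,2,3,11,12}
A ∪ (B ∩ A) = {1,2,3,5,8,11,12}
(A ∪ (B ∩ A)) \ B = {5,8}
C ∩ B = {1,3,9,12}
A ∩ (C ∩ B) = {1,3,12}
((A ∪ (B ∩ A)) \ B) ∩ (A ∩ (C ∩ B)) = {}

{}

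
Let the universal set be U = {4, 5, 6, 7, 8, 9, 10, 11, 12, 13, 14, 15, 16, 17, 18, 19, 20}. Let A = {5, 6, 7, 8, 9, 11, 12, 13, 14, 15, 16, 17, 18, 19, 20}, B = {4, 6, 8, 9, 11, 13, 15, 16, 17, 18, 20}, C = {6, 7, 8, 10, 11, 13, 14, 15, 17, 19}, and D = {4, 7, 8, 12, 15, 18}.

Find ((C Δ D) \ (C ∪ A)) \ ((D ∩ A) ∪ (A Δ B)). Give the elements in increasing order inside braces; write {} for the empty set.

{}

C Δ D = {4, 6, 10, 11, 12, 13, 14, 17, 18, 19}
C ∪ A = {5, 6, 7, 8, 9, 10, 11, 12, 13, 14, 15, 16, 17, 18, 19, 20}
(C Δ D) \ (C ∪ A) = {4}
D ∩ A = {7, 8, 12, 15, 18}
A Δ B = {4, 5, 7, 12, 14, 19}
(D ∩ A) ∪ (A Δ B) = {4, 5, 7, 8, 12, 14, 15, 18, 19}
((C Δ D) \ (C ∪ A)) \ ((D ∩ A) ∪ (A Δ B)) = {}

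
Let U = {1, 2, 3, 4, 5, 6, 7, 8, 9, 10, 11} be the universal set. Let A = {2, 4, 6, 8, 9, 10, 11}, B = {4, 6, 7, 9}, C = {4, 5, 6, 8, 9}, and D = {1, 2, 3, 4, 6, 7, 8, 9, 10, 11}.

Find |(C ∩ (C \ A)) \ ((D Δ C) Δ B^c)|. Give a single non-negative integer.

1

C \ A = {5}
C ∩ (C \ A) = {5}
D Δ C = {1, 2, 3, 5, 7, 10, 11}
B^c = {1, 2, 3, 5, 8, 10, 11}
(D Δ C) Δ B^c = {7, 8}
(C ∩ (C \ A)) \ ((D Δ C) Δ B^c) = {5}
|(C ∩ (C \ A)) \ ((D Δ C) Δ B^c)| = 1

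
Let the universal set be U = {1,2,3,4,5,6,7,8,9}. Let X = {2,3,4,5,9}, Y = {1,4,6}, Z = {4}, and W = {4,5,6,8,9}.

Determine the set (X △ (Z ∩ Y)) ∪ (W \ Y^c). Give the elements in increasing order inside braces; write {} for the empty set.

{2,3,4,5,6,9}

Z ∩ Y = {4}
X △ (Z ∩ Y) = {2,3,5,9}
Y^c = {2,3,5,7,8,9}
W \ Y^c = {4,6}
(X △ (Z ∩ Y)) ∪ (W \ Y^c) = {2,3,4,5,6,9}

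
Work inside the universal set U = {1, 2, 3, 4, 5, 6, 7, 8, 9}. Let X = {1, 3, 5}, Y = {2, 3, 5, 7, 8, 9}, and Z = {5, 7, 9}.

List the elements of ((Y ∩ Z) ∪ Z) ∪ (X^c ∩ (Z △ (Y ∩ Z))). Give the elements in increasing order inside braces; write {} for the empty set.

Y ∩ Z = {5, 7, 9}
(Y ∩ Z) ∪ Z = {5, 7, 9}
X^c = {2, 4, 6, 7, 8, 9}
Z △ (Y ∩ Z) = {}
X^c ∩ (Z △ (Y ∩ Z)) = {}
((Y ∩ Z) ∪ Z) ∪ (X^c ∩ (Z △ (Y ∩ Z))) = {5, 7, 9}

{5, 7, 9}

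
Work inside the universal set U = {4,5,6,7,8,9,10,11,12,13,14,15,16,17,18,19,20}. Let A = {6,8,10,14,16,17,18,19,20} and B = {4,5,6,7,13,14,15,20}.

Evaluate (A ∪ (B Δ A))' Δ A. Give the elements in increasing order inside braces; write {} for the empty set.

B Δ A = {4,5,7,8,10,13,15,16,17,18,19}
A ∪ (B Δ A) = {4,5,6,7,8,10,13,14,15,16,17,18,19,20}
(A ∪ (B Δ A))' = {9,11,12}
(A ∪ (B Δ A))' Δ A = {6,8,9,10,11,12,14,16,17,18,19,20}

{6,8,9,10,11,12,14,16,17,18,19,20}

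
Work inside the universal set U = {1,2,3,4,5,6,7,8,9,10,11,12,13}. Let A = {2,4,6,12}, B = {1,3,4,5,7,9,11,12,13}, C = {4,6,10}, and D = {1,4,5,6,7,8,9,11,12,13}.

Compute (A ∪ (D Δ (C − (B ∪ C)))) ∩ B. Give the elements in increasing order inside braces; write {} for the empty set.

{1,4,5,7,9,11,12,13}

B ∪ C = {1,3,4,5,6,7,9,10,11,12,13}
C − (B ∪ C) = {}
D Δ (C − (B ∪ C)) = {1,4,5,6,7,8,9,11,12,13}
A ∪ (D Δ (C − (B ∪ C))) = {1,2,4,5,6,7,8,9,11,12,13}
(A ∪ (D Δ (C − (B ∪ C)))) ∩ B = {1,4,5,7,9,11,12,13}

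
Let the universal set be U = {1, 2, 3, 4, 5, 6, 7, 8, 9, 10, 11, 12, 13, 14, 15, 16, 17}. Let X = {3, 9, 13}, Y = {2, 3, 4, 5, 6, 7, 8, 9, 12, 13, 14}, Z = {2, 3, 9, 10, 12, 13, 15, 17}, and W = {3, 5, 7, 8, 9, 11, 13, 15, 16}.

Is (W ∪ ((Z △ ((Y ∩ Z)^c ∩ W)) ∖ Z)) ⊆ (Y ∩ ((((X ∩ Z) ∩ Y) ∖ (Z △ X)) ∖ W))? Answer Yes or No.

No

Y ∩ Z = {2, 3, 9, 12, 13}
(Y ∩ Z)^c = {1, 4, 5, 6, 7, 8, 10, 11, 14, 15, 16, 17}
(Y ∩ Z)^c ∩ W = {5, 7, 8, 11, 15, 16}
Z △ ((Y ∩ Z)^c ∩ W) = {2, 3, 5, 7, 8, 9, 10, 11, 12, 13, 16, 17}
(Z △ ((Y ∩ Z)^c ∩ W)) ∖ Z = {5, 7, 8, 11, 16}
W ∪ ((Z △ ((Y ∩ Z)^c ∩ W)) ∖ Z) = {3, 5, 7, 8, 9, 11, 13, 15, 16}
X ∩ Z = {3, 9, 13}
(X ∩ Z) ∩ Y = {3, 9, 13}
Z △ X = {2, 10, 12, 15, 17}
((X ∩ Z) ∩ Y) ∖ (Z △ X) = {3, 9, 13}
(((X ∩ Z) ∩ Y) ∖ (Z △ X)) ∖ W = {}
Y ∩ ((((X ∩ Z) ∩ Y) ∖ (Z △ X)) ∖ W) = {}
3 ∈ W ∪ ((Z △ ((Y ∩ Z)^c ∩ W)) ∖ Z) but 3 ∉ Y ∩ ((((X ∩ Z) ∩ Y) ∖ (Z △ X)) ∖ W), so the inclusion fails.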